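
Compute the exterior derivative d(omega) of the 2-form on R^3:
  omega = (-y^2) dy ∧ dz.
d(omega) = 0

For a 2-form omega = sum_{i<j} g_{ij} dx_i ∧ dx_j, the exterior derivative is
  d(omega) = sum_{i<j} d(g_{ij}) ∧ dx_i ∧ dx_j = sum_{i<j, k} (∂g_{ij}/∂x_k) dx_k ∧ dx_i ∧ dx_j.
Expand each term, using dx_k ∧ dx_i ∧ dx_j = sgn(permutation) dx_{(a)} ∧ dx_{(b)} ∧ dx_{(c)} with (a < b < c) sorted:

Collecting like 3-forms: d(omega) = 0.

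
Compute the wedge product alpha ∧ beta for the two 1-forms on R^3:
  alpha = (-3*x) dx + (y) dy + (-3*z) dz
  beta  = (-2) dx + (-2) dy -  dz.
alpha ∧ beta = (6*x + 2*y) dx ∧ dy + (3*x - 6*z) dx ∧ dz + (-y - 6*z) dy ∧ dz

Distribute the wedge, using dx_i ∧ dx_j = -dx_j ∧ dx_i and dx_i ∧ dx_i = 0. For each pair (i, j) with i < j, the coefficient of dx_i ∧ dx_j in alpha ∧ beta is (alpha_i * beta_j - alpha_j * beta_i). Collecting: alpha ∧ beta = (6*x + 2*y) dx ∧ dy + (3*x - 6*z) dx ∧ dz + (-y - 6*z) dy ∧ dz.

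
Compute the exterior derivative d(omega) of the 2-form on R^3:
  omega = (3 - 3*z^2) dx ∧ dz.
d(omega) = 0

For a 2-form omega = sum_{i<j} g_{ij} dx_i ∧ dx_j, the exterior derivative is
  d(omega) = sum_{i<j} d(g_{ij}) ∧ dx_i ∧ dx_j = sum_{i<j, k} (∂g_{ij}/∂x_k) dx_k ∧ dx_i ∧ dx_j.
Expand each term, using dx_k ∧ dx_i ∧ dx_j = sgn(permutation) dx_{(a)} ∧ dx_{(b)} ∧ dx_{(c)} with (a < b < c) sorted:

Collecting like 3-forms: d(omega) = 0.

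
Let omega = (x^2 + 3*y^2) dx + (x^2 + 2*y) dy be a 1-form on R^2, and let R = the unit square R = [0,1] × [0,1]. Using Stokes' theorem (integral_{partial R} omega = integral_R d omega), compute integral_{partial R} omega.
integral_(partial R) omega = -2

Stokes: integral_partial_R omega = integral_R d omega with d omega = (∂Q/∂x - ∂P/∂y) dx ∧ dy.
  ∂Q/∂x = 2*x
  ∂P/∂y = 6*y
  integrand = ∂Q/∂x - ∂P/∂y = 2*x - 6*y.
Integrating over R: integral_0^1 integral_0^1 (2*x - 6*y) dx dy = -2.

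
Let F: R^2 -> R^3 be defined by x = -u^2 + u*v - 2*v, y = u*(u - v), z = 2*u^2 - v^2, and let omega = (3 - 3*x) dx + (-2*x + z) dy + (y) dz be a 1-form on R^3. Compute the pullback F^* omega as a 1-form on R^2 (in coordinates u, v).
F^* omega = (6*u^3 - 3*u^2*v - 3*u*v^2 - 4*u*v - 6*u + v^3 + 2*v^2 + 3*v) du + (-u^3 - 3*u^2*v - 6*u^2 + 3*u*v^2 + 8*u*v + 3*u - 12*v - 6) dv

Using F^*(f dg) = (f ∘ F) d(g ∘ F), substitute each coordinate x_i by F_i(u, v) in f_i, and replace dx_i by d F_i = (∂F_i/∂u) du + (∂F_i/∂v) dv.
  For the x component: f_1(F) = 3*u^2 - 3*u*v + 6*v + 3; d F_1 = (-2*u + v) du + (u - 2) dv
  For the y component: f_2(F) = 4*u^2 - 2*u*v - v^2 + 4*v; d F_2 = (2*u - v) du + (-u) dv
  For the z component: f_3(F) = u*(u - v); d F_3 = (4*u) du + (-2*v) dv
Combining and collecting du, dv coefficients:
  coeff of du: 6*u^3 - 3*u^2*v - 3*u*v^2 - 4*u*v - 6*u + v^3 + 2*v^2 + 3*v
  coeff of dv: -u^3 - 3*u^2*v - 6*u^2 + 3*u*v^2 + 8*u*v + 3*u - 12*v - 6
F^* omega = (6*u^3 - 3*u^2*v - 3*u*v^2 - 4*u*v - 6*u + v^3 + 2*v^2 + 3*v) du + (-u^3 - 3*u^2*v - 6*u^2 + 3*u*v^2 + 8*u*v + 3*u - 12*v - 6) dv.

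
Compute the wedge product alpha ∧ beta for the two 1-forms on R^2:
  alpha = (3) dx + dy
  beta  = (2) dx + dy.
alpha ∧ beta = (1) dx ∧ dy

Distribute the wedge, using dx_i ∧ dx_j = -dx_j ∧ dx_i and dx_i ∧ dx_i = 0. For each pair (i, j) with i < j, the coefficient of dx_i ∧ dx_j in alpha ∧ beta is (alpha_i * beta_j - alpha_j * beta_i). Collecting: alpha ∧ beta = (1) dx ∧ dy.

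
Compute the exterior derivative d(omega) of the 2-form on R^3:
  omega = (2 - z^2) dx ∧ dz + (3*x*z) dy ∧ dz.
d(omega) = (3*z) dx ∧ dy ∧ dz

For a 2-form omega = sum_{i<j} g_{ij} dx_i ∧ dx_j, the exterior derivative is
  d(omega) = sum_{i<j} d(g_{ij}) ∧ dx_i ∧ dx_j = sum_{i<j, k} (∂g_{ij}/∂x_k) dx_k ∧ dx_i ∧ dx_j.
Expand each term, using dx_k ∧ dx_i ∧ dx_j = sgn(permutation) dx_{(a)} ∧ dx_{(b)} ∧ dx_{(c)} with (a < b < c) sorted:
  d(3*x*z) includes (∂/∂x)(3*x*z) dx = (3*z) dx, which multiplied by dy ∧ dz gives (3*z) dx ∧ dy ∧ dz
Collecting like 3-forms: d(omega) = (3*z) dx ∧ dy ∧ dz.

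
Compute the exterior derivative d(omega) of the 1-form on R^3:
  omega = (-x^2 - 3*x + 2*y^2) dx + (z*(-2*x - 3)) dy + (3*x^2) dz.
d(omega) = (-4*y - 2*z) dx ∧ dy + (6*x) dx ∧ dz + (2*x + 3) dy ∧ dz

For a 1-form omega = sum_i f_i dx_i, the exterior derivative is
  d(omega) = sum_{i < j} (∂f_j/∂x_i - ∂f_i/∂x_j) dx_i ∧ dx_j.
  coefficient of dx ∧ dy: ∂f_2/∂x - ∂f_1/∂y = ∂(z*(-2*x - 3))/∂x - ∂(-x^2 - 3*x + 2*y^2)/∂y = -4*y - 2*z
  coefficient of dx ∧ dz: ∂f_3/∂x - ∂f_1/∂z = ∂(3*x^2)/∂x - ∂(-x^2 - 3*x + 2*y^2)/∂z = 6*x
  coefficient of dy ∧ dz: ∂f_3/∂y - ∂f_2/∂z = ∂(3*x^2)/∂y - ∂(z*(-2*x - 3))/∂z = 2*x + 3
Assembling: d(omega) = (-4*y - 2*z) dx ∧ dy + (6*x) dx ∧ dz + (2*x + 3) dy ∧ dz.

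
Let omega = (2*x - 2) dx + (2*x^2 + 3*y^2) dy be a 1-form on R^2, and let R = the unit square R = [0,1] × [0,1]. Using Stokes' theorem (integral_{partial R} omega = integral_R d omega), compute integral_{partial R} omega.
integral_(partial R) omega = 2

Stokes: integral_partial_R omega = integral_R d omega with d omega = (∂Q/∂x - ∂P/∂y) dx ∧ dy.
  ∂Q/∂x = 4*x
  ∂P/∂y = 0
  integrand = ∂Q/∂x - ∂P/∂y = 4*x.
Integrating over R: integral_0^1 integral_0^1 (4*x) dx dy = 2.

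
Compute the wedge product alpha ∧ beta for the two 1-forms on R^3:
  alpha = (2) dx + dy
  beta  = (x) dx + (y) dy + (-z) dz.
alpha ∧ beta = (-x + 2*y) dx ∧ dy + (-2*z) dx ∧ dz + (-z) dy ∧ dz

Distribute the wedge, using dx_i ∧ dx_j = -dx_j ∧ dx_i and dx_i ∧ dx_i = 0. For each pair (i, j) with i < j, the coefficient of dx_i ∧ dx_j in alpha ∧ beta is (alpha_i * beta_j - alpha_j * beta_i). Collecting: alpha ∧ beta = (-x + 2*y) dx ∧ dy + (-2*z) dx ∧ dz + (-z) dy ∧ dz.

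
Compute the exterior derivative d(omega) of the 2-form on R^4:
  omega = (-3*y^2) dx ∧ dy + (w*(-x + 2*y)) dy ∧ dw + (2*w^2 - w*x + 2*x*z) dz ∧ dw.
d(omega) = (-w) dx ∧ dy ∧ dw + (-w + 2*z) dx ∧ dz ∧ dw

For a 2-form omega = sum_{i<j} g_{ij} dx_i ∧ dx_j, the exterior derivative is
  d(omega) = sum_{i<j} d(g_{ij}) ∧ dx_i ∧ dx_j = sum_{i<j, k} (∂g_{ij}/∂x_k) dx_k ∧ dx_i ∧ dx_j.
Expand each term, using dx_k ∧ dx_i ∧ dx_j = sgn(permutation) dx_{(a)} ∧ dx_{(b)} ∧ dx_{(c)} with (a < b < c) sorted:
  d(w*(-x + 2*y)) includes (∂/∂x)(w*(-x + 2*y)) dx = (-w) dx, which multiplied by dy ∧ dw gives (-w) dx ∧ dy ∧ dw
  d(2*w^2 - w*x + 2*x*z) includes (∂/∂x)(2*w^2 - w*x + 2*x*z) dx = (-w + 2*z) dx, which multiplied by dz ∧ dw gives (-w + 2*z) dx ∧ dz ∧ dw
Collecting like 3-forms: d(omega) = (-w) dx ∧ dy ∧ dw + (-w + 2*z) dx ∧ dz ∧ dw.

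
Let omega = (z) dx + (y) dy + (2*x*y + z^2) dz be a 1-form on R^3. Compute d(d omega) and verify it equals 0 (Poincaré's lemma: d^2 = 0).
d(d omega) = 0

Step 1: d omega = sum_{i<j} (∂f_j/∂x_i - ∂f_i/∂x_j) dx_i ∧ dx_j:
  coeff of dx ∧ dy: 0
  coeff of dx ∧ dz: 2*y - 1
  coeff of dy ∧ dz: 2*x
Step 2: Apply d again to each 2-form coefficient. The only possible 3-form in R^3 is dx ∧ dy ∧ dz, with coefficient
  ∂(coeff of dy∧dz)/∂x - ∂(coeff of dx∧dz)/∂y + ∂(coeff of dx∧dy)/∂z
  = ∂/∂x (2*x) - ∂/∂y (2*y - 1) + ∂/∂z (0).
Each of these terms simplifies to sums of mixed partials that cancel in pairs. The result is 0 (by equality of mixed partials for smooth functions — Schwarz / Clairaut).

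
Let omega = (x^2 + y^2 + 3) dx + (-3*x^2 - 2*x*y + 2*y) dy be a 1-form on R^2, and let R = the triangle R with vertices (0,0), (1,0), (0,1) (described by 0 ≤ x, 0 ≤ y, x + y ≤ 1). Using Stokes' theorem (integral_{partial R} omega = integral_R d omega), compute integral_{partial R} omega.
integral_(partial R) omega = -5/3

Stokes: integral_partial_R omega = integral_R d omega with d omega = (∂Q/∂x - ∂P/∂y) dx ∧ dy.
  ∂Q/∂x = -6*x - 2*y
  ∂P/∂y = 2*y
  integrand = ∂Q/∂x - ∂P/∂y = -6*x - 4*y.
Integrating over R: integral_0^1 integral_0^{1-x} (-6*x - 4*y) dy dx = -5/3.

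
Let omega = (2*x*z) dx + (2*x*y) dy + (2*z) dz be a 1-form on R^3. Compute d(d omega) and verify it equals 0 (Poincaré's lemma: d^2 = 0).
d(d omega) = 0

Step 1: d omega = sum_{i<j} (∂f_j/∂x_i - ∂f_i/∂x_j) dx_i ∧ dx_j:
  coeff of dx ∧ dy: 2*y
  coeff of dx ∧ dz: -2*x
  coeff of dy ∧ dz: 0
Step 2: Apply d again to each 2-form coefficient. The only possible 3-form in R^3 is dx ∧ dy ∧ dz, with coefficient
  ∂(coeff of dy∧dz)/∂x - ∂(coeff of dx∧dz)/∂y + ∂(coeff of dx∧dy)/∂z
  = ∂/∂x (0) - ∂/∂y (-2*x) + ∂/∂z (2*y).
Each of these terms simplifies to sums of mixed partials that cancel in pairs. The result is 0 (by equality of mixed partials for smooth functions — Schwarz / Clairaut).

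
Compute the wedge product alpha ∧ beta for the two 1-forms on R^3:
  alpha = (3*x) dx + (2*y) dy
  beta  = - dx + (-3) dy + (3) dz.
alpha ∧ beta = (-9*x + 2*y) dx ∧ dy + (9*x) dx ∧ dz + (6*y) dy ∧ dz

Distribute the wedge, using dx_i ∧ dx_j = -dx_j ∧ dx_i and dx_i ∧ dx_i = 0. For each pair (i, j) with i < j, the coefficient of dx_i ∧ dx_j in alpha ∧ beta is (alpha_i * beta_j - alpha_j * beta_i). Collecting: alpha ∧ beta = (-9*x + 2*y) dx ∧ dy + (9*x) dx ∧ dz + (6*y) dy ∧ dz.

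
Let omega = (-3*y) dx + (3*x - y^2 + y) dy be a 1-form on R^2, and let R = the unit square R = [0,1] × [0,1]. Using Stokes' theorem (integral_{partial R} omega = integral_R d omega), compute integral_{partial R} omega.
integral_(partial R) omega = 6

Stokes: integral_partial_R omega = integral_R d omega with d omega = (∂Q/∂x - ∂P/∂y) dx ∧ dy.
  ∂Q/∂x = 3
  ∂P/∂y = -3
  integrand = ∂Q/∂x - ∂P/∂y = 6.
Integrating over R: integral_0^1 integral_0^1 (6) dx dy = 6.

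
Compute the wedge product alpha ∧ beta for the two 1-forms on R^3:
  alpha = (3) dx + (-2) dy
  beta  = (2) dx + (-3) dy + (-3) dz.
alpha ∧ beta = (-5) dx ∧ dy + (-9) dx ∧ dz + (6) dy ∧ dz

Distribute the wedge, using dx_i ∧ dx_j = -dx_j ∧ dx_i and dx_i ∧ dx_i = 0. For each pair (i, j) with i < j, the coefficient of dx_i ∧ dx_j in alpha ∧ beta is (alpha_i * beta_j - alpha_j * beta_i). Collecting: alpha ∧ beta = (-5) dx ∧ dy + (-9) dx ∧ dz + (6) dy ∧ dz.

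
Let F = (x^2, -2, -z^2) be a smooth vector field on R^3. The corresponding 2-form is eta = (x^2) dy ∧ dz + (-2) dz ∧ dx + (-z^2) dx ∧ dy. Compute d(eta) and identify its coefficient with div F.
d(eta) = (2*x - 2*z) dx ∧ dy ∧ dz; div F = 2*x - 2*z

For a 2-form in R^3 of the form above, applying d gives a 3-form with coefficient ∂P/∂x + ∂Q/∂y + ∂R/∂z:
  ∂P/∂x = 2*x
  ∂Q/∂y = 0
  ∂R/∂z = -2*z
Sum = 2*x - 2*z, which is exactly div F.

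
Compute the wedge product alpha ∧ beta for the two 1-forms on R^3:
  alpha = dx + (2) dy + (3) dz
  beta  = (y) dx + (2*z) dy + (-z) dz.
alpha ∧ beta = (-2*y + 2*z) dx ∧ dy + (-3*y - z) dx ∧ dz + (-8*z) dy ∧ dz

Distribute the wedge, using dx_i ∧ dx_j = -dx_j ∧ dx_i and dx_i ∧ dx_i = 0. For each pair (i, j) with i < j, the coefficient of dx_i ∧ dx_j in alpha ∧ beta is (alpha_i * beta_j - alpha_j * beta_i). Collecting: alpha ∧ beta = (-2*y + 2*z) dx ∧ dy + (-3*y - z) dx ∧ dz + (-8*z) dy ∧ dz.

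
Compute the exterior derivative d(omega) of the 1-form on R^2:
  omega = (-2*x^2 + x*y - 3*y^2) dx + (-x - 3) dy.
d(omega) = (-x + 6*y - 1) dx ∧ dy

For a 1-form omega = sum_i f_i dx_i, the exterior derivative is
  d(omega) = sum_{i < j} (∂f_j/∂x_i - ∂f_i/∂x_j) dx_i ∧ dx_j.
  coefficient of dx ∧ dy: ∂f_2/∂x - ∂f_1/∂y = ∂(-x - 3)/∂x - ∂(-2*x^2 + x*y - 3*y^2)/∂y = -x + 6*y - 1
Assembling: d(omega) = (-x + 6*y - 1) dx ∧ dy.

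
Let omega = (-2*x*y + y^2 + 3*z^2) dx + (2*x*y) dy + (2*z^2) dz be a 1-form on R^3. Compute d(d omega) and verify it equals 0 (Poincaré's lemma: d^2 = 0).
d(d omega) = 0

Step 1: d omega = sum_{i<j} (∂f_j/∂x_i - ∂f_i/∂x_j) dx_i ∧ dx_j:
  coeff of dx ∧ dy: 2*x
  coeff of dx ∧ dz: -6*z
  coeff of dy ∧ dz: 0
Step 2: Apply d again to each 2-form coefficient. The only possible 3-form in R^3 is dx ∧ dy ∧ dz, with coefficient
  ∂(coeff of dy∧dz)/∂x - ∂(coeff of dx∧dz)/∂y + ∂(coeff of dx∧dy)/∂z
  = ∂/∂x (0) - ∂/∂y (-6*z) + ∂/∂z (2*x).
Each of these terms simplifies to sums of mixed partials that cancel in pairs. The result is 0 (by equality of mixed partials for smooth functions — Schwarz / Clairaut).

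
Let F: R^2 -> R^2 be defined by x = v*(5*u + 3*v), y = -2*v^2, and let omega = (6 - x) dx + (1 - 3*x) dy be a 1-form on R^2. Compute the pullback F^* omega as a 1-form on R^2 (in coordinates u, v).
F^* omega = (5*v*(-5*u*v - 3*v^2 + 6)) du + (-25*u^2*v + 15*u*v^2 + 30*u + 18*v^3 + 32*v) dv

Using F^*(f dg) = (f ∘ F) d(g ∘ F), substitute each coordinate x_i by F_i(u, v) in f_i, and replace dx_i by d F_i = (∂F_i/∂u) du + (∂F_i/∂v) dv.
  For the x component: f_1(F) = -5*u*v - 3*v^2 + 6; d F_1 = (5*v) du + (5*u + 6*v) dv
  For the y component: f_2(F) = -15*u*v - 9*v^2 + 1; d F_2 = (0) du + (-4*v) dv
Combining and collecting du, dv coefficients:
  coeff of du: 5*v*(-5*u*v - 3*v^2 + 6)
  coeff of dv: -25*u^2*v + 15*u*v^2 + 30*u + 18*v^3 + 32*v
F^* omega = (5*v*(-5*u*v - 3*v^2 + 6)) du + (-25*u^2*v + 15*u*v^2 + 30*u + 18*v^3 + 32*v) dv.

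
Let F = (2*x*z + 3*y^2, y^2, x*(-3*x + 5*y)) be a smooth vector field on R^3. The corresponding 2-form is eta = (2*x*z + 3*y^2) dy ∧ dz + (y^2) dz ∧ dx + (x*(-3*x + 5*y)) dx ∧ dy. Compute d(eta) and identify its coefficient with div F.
d(eta) = (2*y + 2*z) dx ∧ dy ∧ dz; div F = 2*y + 2*z

For a 2-form in R^3 of the form above, applying d gives a 3-form with coefficient ∂P/∂x + ∂Q/∂y + ∂R/∂z:
  ∂P/∂x = 2*z
  ∂Q/∂y = 2*y
  ∂R/∂z = 0
Sum = 2*y + 2*z, which is exactly div F.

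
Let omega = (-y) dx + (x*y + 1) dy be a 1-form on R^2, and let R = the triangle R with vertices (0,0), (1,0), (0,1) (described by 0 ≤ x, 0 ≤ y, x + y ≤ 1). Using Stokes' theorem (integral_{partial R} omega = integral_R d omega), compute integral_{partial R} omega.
integral_(partial R) omega = 2/3

Stokes: integral_partial_R omega = integral_R d omega with d omega = (∂Q/∂x - ∂P/∂y) dx ∧ dy.
  ∂Q/∂x = y
  ∂P/∂y = -1
  integrand = ∂Q/∂x - ∂P/∂y = y + 1.
Integrating over R: integral_0^1 integral_0^{1-x} (y + 1) dy dx = 2/3.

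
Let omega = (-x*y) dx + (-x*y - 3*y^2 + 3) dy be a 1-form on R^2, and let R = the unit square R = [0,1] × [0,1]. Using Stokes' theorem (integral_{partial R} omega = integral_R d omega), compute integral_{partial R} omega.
integral_(partial R) omega = 0

Stokes: integral_partial_R omega = integral_R d omega with d omega = (∂Q/∂x - ∂P/∂y) dx ∧ dy.
  ∂Q/∂x = -y
  ∂P/∂y = -x
  integrand = ∂Q/∂x - ∂P/∂y = x - y.
Integrating over R: integral_0^1 integral_0^1 (x - y) dx dy = 0.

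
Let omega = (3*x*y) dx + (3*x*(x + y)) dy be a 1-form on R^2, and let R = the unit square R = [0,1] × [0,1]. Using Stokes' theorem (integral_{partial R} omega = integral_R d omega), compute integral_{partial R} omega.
integral_(partial R) omega = 3

Stokes: integral_partial_R omega = integral_R d omega with d omega = (∂Q/∂x - ∂P/∂y) dx ∧ dy.
  ∂Q/∂x = 6*x + 3*y
  ∂P/∂y = 3*x
  integrand = ∂Q/∂x - ∂P/∂y = 3*x + 3*y.
Integrating over R: integral_0^1 integral_0^1 (3*x + 3*y) dx dy = 3.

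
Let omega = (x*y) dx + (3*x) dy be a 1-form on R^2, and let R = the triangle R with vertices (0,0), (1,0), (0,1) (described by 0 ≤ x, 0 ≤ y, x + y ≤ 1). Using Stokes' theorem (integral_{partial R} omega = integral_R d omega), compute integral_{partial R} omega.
integral_(partial R) omega = 4/3

Stokes: integral_partial_R omega = integral_R d omega with d omega = (∂Q/∂x - ∂P/∂y) dx ∧ dy.
  ∂Q/∂x = 3
  ∂P/∂y = x
  integrand = ∂Q/∂x - ∂P/∂y = 3 - x.
Integrating over R: integral_0^1 integral_0^{1-x} (3 - x) dy dx = 4/3.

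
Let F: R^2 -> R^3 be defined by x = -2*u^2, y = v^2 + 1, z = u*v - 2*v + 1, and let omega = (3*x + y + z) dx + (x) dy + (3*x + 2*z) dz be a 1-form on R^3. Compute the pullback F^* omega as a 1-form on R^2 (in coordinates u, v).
F^* omega = (24*u^3 - 10*u^2*v - 2*u*v^2 + 8*u*v - 8*u - 4*v^2 + 2*v) du + (-6*u^3 - 2*u^2*v + 12*u^2 - 8*u*v + 2*u + 8*v - 4) dv

Using F^*(f dg) = (f ∘ F) d(g ∘ F), substitute each coordinate x_i by F_i(u, v) in f_i, and replace dx_i by d F_i = (∂F_i/∂u) du + (∂F_i/∂v) dv.
  For the x component: f_1(F) = -6*u^2 + u*v + v^2 - 2*v + 2; d F_1 = (-4*u) du + (0) dv
  For the y component: f_2(F) = -2*u^2; d F_2 = (0) du + (2*v) dv
  For the z component: f_3(F) = -6*u^2 + 2*u*v - 4*v + 2; d F_3 = (v) du + (u - 2) dv
Combining and collecting du, dv coefficients:
  coeff of du: 24*u^3 - 10*u^2*v - 2*u*v^2 + 8*u*v - 8*u - 4*v^2 + 2*v
  coeff of dv: -6*u^3 - 2*u^2*v + 12*u^2 - 8*u*v + 2*u + 8*v - 4
F^* omega = (24*u^3 - 10*u^2*v - 2*u*v^2 + 8*u*v - 8*u - 4*v^2 + 2*v) du + (-6*u^3 - 2*u^2*v + 12*u^2 - 8*u*v + 2*u + 8*v - 4) dv.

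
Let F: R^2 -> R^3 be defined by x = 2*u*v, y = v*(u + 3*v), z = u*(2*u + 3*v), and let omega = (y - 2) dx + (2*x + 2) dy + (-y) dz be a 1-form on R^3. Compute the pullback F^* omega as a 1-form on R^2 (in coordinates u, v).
F^* omega = (v*(-4*u^2 - 9*u*v - 3*v^2 - 2)) du + (3*u^2*v + 21*u*v^2 - 2*u + 12*v) dv

Using F^*(f dg) = (f ∘ F) d(g ∘ F), substitute each coordinate x_i by F_i(u, v) in f_i, and replace dx_i by d F_i = (∂F_i/∂u) du + (∂F_i/∂v) dv.
  For the x component: f_1(F) = u*v + 3*v^2 - 2; d F_1 = (2*v) du + (2*u) dv
  For the y component: f_2(F) = 4*u*v + 2; d F_2 = (v) du + (u + 6*v) dv
  For the z component: f_3(F) = v*(-u - 3*v); d F_3 = (4*u + 3*v) du + (3*u) dv
Combining and collecting du, dv coefficients:
  coeff of du: v*(-4*u^2 - 9*u*v - 3*v^2 - 2)
  coeff of dv: 3*u^2*v + 21*u*v^2 - 2*u + 12*v
F^* omega = (v*(-4*u^2 - 9*u*v - 3*v^2 - 2)) du + (3*u^2*v + 21*u*v^2 - 2*u + 12*v) dv.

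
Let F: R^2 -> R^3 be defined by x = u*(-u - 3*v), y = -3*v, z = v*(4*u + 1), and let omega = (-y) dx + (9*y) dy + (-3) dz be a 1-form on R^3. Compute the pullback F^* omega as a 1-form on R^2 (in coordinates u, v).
F^* omega = (3*v*(-2*u - 3*v - 4)) du + (-9*u*v - 12*u + 81*v - 3) dv

Using F^*(f dg) = (f ∘ F) d(g ∘ F), substitute each coordinate x_i by F_i(u, v) in f_i, and replace dx_i by d F_i = (∂F_i/∂u) du + (∂F_i/∂v) dv.
  For the x component: f_1(F) = 3*v; d F_1 = (-2*u - 3*v) du + (-3*u) dv
  For the y component: f_2(F) = -27*v; d F_2 = (0) du + (-3) dv
  For the z component: f_3(F) = -3; d F_3 = (4*v) du + (4*u + 1) dv
Combining and collecting du, dv coefficients:
  coeff of du: 3*v*(-2*u - 3*v - 4)
  coeff of dv: -9*u*v - 12*u + 81*v - 3
F^* omega = (3*v*(-2*u - 3*v - 4)) du + (-9*u*v - 12*u + 81*v - 3) dv.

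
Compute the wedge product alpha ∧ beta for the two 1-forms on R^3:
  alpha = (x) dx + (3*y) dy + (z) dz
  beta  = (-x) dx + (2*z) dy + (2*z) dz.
alpha ∧ beta = (x*(3*y + 2*z)) dx ∧ dy + (3*x*z) dx ∧ dz + (2*z*(3*y - z)) dy ∧ dz

Distribute the wedge, using dx_i ∧ dx_j = -dx_j ∧ dx_i and dx_i ∧ dx_i = 0. For each pair (i, j) with i < j, the coefficient of dx_i ∧ dx_j in alpha ∧ beta is (alpha_i * beta_j - alpha_j * beta_i). Collecting: alpha ∧ beta = (x*(3*y + 2*z)) dx ∧ dy + (3*x*z) dx ∧ dz + (2*z*(3*y - z)) dy ∧ dz.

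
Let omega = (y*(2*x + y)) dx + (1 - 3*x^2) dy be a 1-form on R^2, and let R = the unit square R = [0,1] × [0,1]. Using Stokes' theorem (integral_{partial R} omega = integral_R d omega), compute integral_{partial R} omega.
integral_(partial R) omega = -5

Stokes: integral_partial_R omega = integral_R d omega with d omega = (∂Q/∂x - ∂P/∂y) dx ∧ dy.
  ∂Q/∂x = -6*x
  ∂P/∂y = 2*x + 2*y
  integrand = ∂Q/∂x - ∂P/∂y = -8*x - 2*y.
Integrating over R: integral_0^1 integral_0^1 (-8*x - 2*y) dx dy = -5.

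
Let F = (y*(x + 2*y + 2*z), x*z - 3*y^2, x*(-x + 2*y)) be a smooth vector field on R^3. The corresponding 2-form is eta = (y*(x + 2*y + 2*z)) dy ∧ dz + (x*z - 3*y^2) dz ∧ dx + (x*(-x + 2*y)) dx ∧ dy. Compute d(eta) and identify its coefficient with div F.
d(eta) = (-5*y) dx ∧ dy ∧ dz; div F = -5*y

For a 2-form in R^3 of the form above, applying d gives a 3-form with coefficient ∂P/∂x + ∂Q/∂y + ∂R/∂z:
  ∂P/∂x = y
  ∂Q/∂y = -6*y
  ∂R/∂z = 0
Sum = -5*y, which is exactly div F.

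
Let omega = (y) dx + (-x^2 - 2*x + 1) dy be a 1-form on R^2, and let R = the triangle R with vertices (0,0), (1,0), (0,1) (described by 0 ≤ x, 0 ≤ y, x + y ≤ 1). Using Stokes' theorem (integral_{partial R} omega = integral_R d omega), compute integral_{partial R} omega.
integral_(partial R) omega = -11/6

Stokes: integral_partial_R omega = integral_R d omega with d omega = (∂Q/∂x - ∂P/∂y) dx ∧ dy.
  ∂Q/∂x = -2*x - 2
  ∂P/∂y = 1
  integrand = ∂Q/∂x - ∂P/∂y = -2*x - 3.
Integrating over R: integral_0^1 integral_0^{1-x} (-2*x - 3) dy dx = -11/6.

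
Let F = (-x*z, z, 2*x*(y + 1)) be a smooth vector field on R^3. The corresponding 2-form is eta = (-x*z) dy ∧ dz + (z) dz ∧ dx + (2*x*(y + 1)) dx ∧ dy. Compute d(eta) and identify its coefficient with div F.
d(eta) = (-z) dx ∧ dy ∧ dz; div F = -z

For a 2-form in R^3 of the form above, applying d gives a 3-form with coefficient ∂P/∂x + ∂Q/∂y + ∂R/∂z:
  ∂P/∂x = -z
  ∂Q/∂y = 0
  ∂R/∂z = 0
Sum = -z, which is exactly div F.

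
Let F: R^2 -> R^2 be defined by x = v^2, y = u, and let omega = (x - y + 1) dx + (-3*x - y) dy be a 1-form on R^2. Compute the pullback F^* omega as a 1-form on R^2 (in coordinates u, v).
F^* omega = (-u - 3*v^2) du + (2*v*(-u + v^2 + 1)) dv

Using F^*(f dg) = (f ∘ F) d(g ∘ F), substitute each coordinate x_i by F_i(u, v) in f_i, and replace dx_i by d F_i = (∂F_i/∂u) du + (∂F_i/∂v) dv.
  For the x component: f_1(F) = -u + v^2 + 1; d F_1 = (0) du + (2*v) dv
  For the y component: f_2(F) = -u - 3*v^2; d F_2 = (1) du + (0) dv
Combining and collecting du, dv coefficients:
  coeff of du: -u - 3*v^2
  coeff of dv: 2*v*(-u + v^2 + 1)
F^* omega = (-u - 3*v^2) du + (2*v*(-u + v^2 + 1)) dv.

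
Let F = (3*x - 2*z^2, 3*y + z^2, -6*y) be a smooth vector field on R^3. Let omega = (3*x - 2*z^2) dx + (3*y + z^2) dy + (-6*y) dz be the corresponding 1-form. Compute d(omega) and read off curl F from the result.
d(omega) = (-2*z - 6) dy ∧ dz + (-4*z) dz ∧ dx + (0) dx ∧ dy; curl F = (-2*z - 6, -4*z, 0)

d omega = sum_{i<j} (∂f_j/∂x_i - ∂f_i/∂x_j) dx_i ∧ dx_j. Under the identification (dy ∧ dz, dz ∧ dx, dx ∧ dy) ↔ (e_x, e_y, e_z), the coefficients are exactly the components of curl F. Compute:
  ∂R/∂y - ∂Q/∂z = (-6) - (2*z) = -2*z - 6
  ∂P/∂z - ∂R/∂x = (-4*z) - (0) = -4*z
  ∂Q/∂x - ∂P/∂y = (0) - (0) = 0.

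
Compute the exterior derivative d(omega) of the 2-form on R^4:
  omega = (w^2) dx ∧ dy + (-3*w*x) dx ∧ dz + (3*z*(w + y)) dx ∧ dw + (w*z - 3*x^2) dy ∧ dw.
d(omega) = (2*w - 6*x - 3*z) dx ∧ dy ∧ dw + (-3*w - 3*x - 3*y) dx ∧ dz ∧ dw + (-w) dy ∧ dz ∧ dw

For a 2-form omega = sum_{i<j} g_{ij} dx_i ∧ dx_j, the exterior derivative is
  d(omega) = sum_{i<j} d(g_{ij}) ∧ dx_i ∧ dx_j = sum_{i<j, k} (∂g_{ij}/∂x_k) dx_k ∧ dx_i ∧ dx_j.
Expand each term, using dx_k ∧ dx_i ∧ dx_j = sgn(permutation) dx_{(a)} ∧ dx_{(b)} ∧ dx_{(c)} with (a < b < c) sorted:
  d(w^2) includes (∂/∂w)(w^2) dw = (2*w) dw, which multiplied by dx ∧ dy gives (2*w) dx ∧ dy ∧ dw
  d(-3*w*x) includes (∂/∂w)(-3*w*x) dw = (-3*x) dw, which multiplied by dx ∧ dz gives (-3*x) dx ∧ dz ∧ dw
  d(3*z*(w + y)) includes (∂/∂y)(3*z*(w + y)) dy = (3*z) dy, which multiplied by dx ∧ dw gives (-3*z) dx ∧ dy ∧ dw
  d(3*z*(w + y)) includes (∂/∂z)(3*z*(w + y)) dz = (3*w + 3*y) dz, which multiplied by dx ∧ dw gives (-3*w - 3*y) dx ∧ dz ∧ dw
  d(w*z - 3*x^2) includes (∂/∂x)(w*z - 3*x^2) dx = (-6*x) dx, which multiplied by dy ∧ dw gives (-6*x) dx ∧ dy ∧ dw
  d(w*z - 3*x^2) includes (∂/∂z)(w*z - 3*x^2) dz = (w) dz, which multiplied by dy ∧ dw gives (-w) dy ∧ dz ∧ dw
Collecting like 3-forms: d(omega) = (2*w - 6*x - 3*z) dx ∧ dy ∧ dw + (-3*w - 3*x - 3*y) dx ∧ dz ∧ dw + (-w) dy ∧ dz ∧ dw.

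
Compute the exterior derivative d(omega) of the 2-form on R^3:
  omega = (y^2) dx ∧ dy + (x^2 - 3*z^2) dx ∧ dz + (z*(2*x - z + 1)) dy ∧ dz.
d(omega) = (2*z) dx ∧ dy ∧ dz

For a 2-form omega = sum_{i<j} g_{ij} dx_i ∧ dx_j, the exterior derivative is
  d(omega) = sum_{i<j} d(g_{ij}) ∧ dx_i ∧ dx_j = sum_{i<j, k} (∂g_{ij}/∂x_k) dx_k ∧ dx_i ∧ dx_j.
Expand each term, using dx_k ∧ dx_i ∧ dx_j = sgn(permutation) dx_{(a)} ∧ dx_{(b)} ∧ dx_{(c)} with (a < b < c) sorted:
  d(z*(2*x - z + 1)) includes (∂/∂x)(z*(2*x - z + 1)) dx = (2*z) dx, which multiplied by dy ∧ dz gives (2*z) dx ∧ dy ∧ dz
Collecting like 3-forms: d(omega) = (2*z) dx ∧ dy ∧ dz.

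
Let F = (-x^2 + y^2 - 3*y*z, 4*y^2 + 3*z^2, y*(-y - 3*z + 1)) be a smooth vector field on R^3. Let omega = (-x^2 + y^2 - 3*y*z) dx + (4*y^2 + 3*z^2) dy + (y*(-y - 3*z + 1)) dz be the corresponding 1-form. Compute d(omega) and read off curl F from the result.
d(omega) = (-2*y - 9*z + 1) dy ∧ dz + (-3*y) dz ∧ dx + (-2*y + 3*z) dx ∧ dy; curl F = (-2*y - 9*z + 1, -3*y, -2*y + 3*z)

d omega = sum_{i<j} (∂f_j/∂x_i - ∂f_i/∂x_j) dx_i ∧ dx_j. Under the identification (dy ∧ dz, dz ∧ dx, dx ∧ dy) ↔ (e_x, e_y, e_z), the coefficients are exactly the components of curl F. Compute:
  ∂R/∂y - ∂Q/∂z = (-2*y - 3*z + 1) - (6*z) = -2*y - 9*z + 1
  ∂P/∂z - ∂R/∂x = (-3*y) - (0) = -3*y
  ∂Q/∂x - ∂P/∂y = (0) - (2*y - 3*z) = -2*y + 3*z.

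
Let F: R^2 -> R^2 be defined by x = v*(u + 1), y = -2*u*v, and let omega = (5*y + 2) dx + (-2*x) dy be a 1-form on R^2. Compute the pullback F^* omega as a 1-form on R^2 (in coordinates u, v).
F^* omega = (2*v*(-3*u*v + 2*v + 1)) du + (-6*u^2*v - 6*u*v + 2*u + 2) dv

Using F^*(f dg) = (f ∘ F) d(g ∘ F), substitute each coordinate x_i by F_i(u, v) in f_i, and replace dx_i by d F_i = (∂F_i/∂u) du + (∂F_i/∂v) dv.
  For the x component: f_1(F) = -10*u*v + 2; d F_1 = (v) du + (u + 1) dv
  For the y component: f_2(F) = 2*v*(-u - 1); d F_2 = (-2*v) du + (-2*u) dv
Combining and collecting du, dv coefficients:
  coeff of du: 2*v*(-3*u*v + 2*v + 1)
  coeff of dv: -6*u^2*v - 6*u*v + 2*u + 2
F^* omega = (2*v*(-3*u*v + 2*v + 1)) du + (-6*u^2*v - 6*u*v + 2*u + 2) dv.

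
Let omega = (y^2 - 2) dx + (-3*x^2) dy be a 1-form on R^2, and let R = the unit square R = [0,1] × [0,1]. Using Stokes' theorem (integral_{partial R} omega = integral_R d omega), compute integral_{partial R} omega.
integral_(partial R) omega = -4

Stokes: integral_partial_R omega = integral_R d omega with d omega = (∂Q/∂x - ∂P/∂y) dx ∧ dy.
  ∂Q/∂x = -6*x
  ∂P/∂y = 2*y
  integrand = ∂Q/∂x - ∂P/∂y = -6*x - 2*y.
Integrating over R: integral_0^1 integral_0^1 (-6*x - 2*y) dx dy = -4.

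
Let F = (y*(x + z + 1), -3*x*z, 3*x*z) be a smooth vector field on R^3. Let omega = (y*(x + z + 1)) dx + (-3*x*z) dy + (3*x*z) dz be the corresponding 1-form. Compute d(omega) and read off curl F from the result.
d(omega) = (3*x) dy ∧ dz + (y - 3*z) dz ∧ dx + (-x - 4*z - 1) dx ∧ dy; curl F = (3*x, y - 3*z, -x - 4*z - 1)

d omega = sum_{i<j} (∂f_j/∂x_i - ∂f_i/∂x_j) dx_i ∧ dx_j. Under the identification (dy ∧ dz, dz ∧ dx, dx ∧ dy) ↔ (e_x, e_y, e_z), the coefficients are exactly the components of curl F. Compute:
  ∂R/∂y - ∂Q/∂z = (0) - (-3*x) = 3*x
  ∂P/∂z - ∂R/∂x = (y) - (3*z) = y - 3*z
  ∂Q/∂x - ∂P/∂y = (-3*z) - (x + z + 1) = -x - 4*z - 1.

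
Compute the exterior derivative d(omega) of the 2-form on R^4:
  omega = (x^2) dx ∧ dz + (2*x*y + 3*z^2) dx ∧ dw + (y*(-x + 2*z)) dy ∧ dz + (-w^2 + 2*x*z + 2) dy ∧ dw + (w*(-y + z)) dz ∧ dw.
d(omega) = (-2*x + 2*z) dx ∧ dy ∧ dw + (-6*z) dx ∧ dz ∧ dw + (-y) dx ∧ dy ∧ dz + (-w - 2*x) dy ∧ dz ∧ dw

For a 2-form omega = sum_{i<j} g_{ij} dx_i ∧ dx_j, the exterior derivative is
  d(omega) = sum_{i<j} d(g_{ij}) ∧ dx_i ∧ dx_j = sum_{i<j, k} (∂g_{ij}/∂x_k) dx_k ∧ dx_i ∧ dx_j.
Expand each term, using dx_k ∧ dx_i ∧ dx_j = sgn(permutation) dx_{(a)} ∧ dx_{(b)} ∧ dx_{(c)} with (a < b < c) sorted:
  d(2*x*y + 3*z^2) includes (∂/∂y)(2*x*y + 3*z^2) dy = (2*x) dy, which multiplied by dx ∧ dw gives (-2*x) dx ∧ dy ∧ dw
  d(2*x*y + 3*z^2) includes (∂/∂z)(2*x*y + 3*z^2) dz = (6*z) dz, which multiplied by dx ∧ dw gives (-6*z) dx ∧ dz ∧ dw
  d(y*(-x + 2*z)) includes (∂/∂x)(y*(-x + 2*z)) dx = (-y) dx, which multiplied by dy ∧ dz gives (-y) dx ∧ dy ∧ dz
  d(-w^2 + 2*x*z + 2) includes (∂/∂x)(-w^2 + 2*x*z + 2) dx = (2*z) dx, which multiplied by dy ∧ dw gives (2*z) dx ∧ dy ∧ dw
  d(-w^2 + 2*x*z + 2) includes (∂/∂z)(-w^2 + 2*x*z + 2) dz = (2*x) dz, which multiplied by dy ∧ dw gives (-2*x) dy ∧ dz ∧ dw
  d(w*(-y + z)) includes (∂/∂y)(w*(-y + z)) dy = (-w) dy, which multiplied by dz ∧ dw gives (-w) dy ∧ dz ∧ dw
Collecting like 3-forms: d(omega) = (-2*x + 2*z) dx ∧ dy ∧ dw + (-6*z) dx ∧ dz ∧ dw + (-y) dx ∧ dy ∧ dz + (-w - 2*x) dy ∧ dz ∧ dw.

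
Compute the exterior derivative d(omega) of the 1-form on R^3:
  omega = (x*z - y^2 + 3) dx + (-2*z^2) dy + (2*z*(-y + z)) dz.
d(omega) = (2*y) dx ∧ dy + (-x) dx ∧ dz + (2*z) dy ∧ dz

For a 1-form omega = sum_i f_i dx_i, the exterior derivative is
  d(omega) = sum_{i < j} (∂f_j/∂x_i - ∂f_i/∂x_j) dx_i ∧ dx_j.
  coefficient of dx ∧ dy: ∂f_2/∂x - ∂f_1/∂y = ∂(-2*z^2)/∂x - ∂(x*z - y^2 + 3)/∂y = 2*y
  coefficient of dx ∧ dz: ∂f_3/∂x - ∂f_1/∂z = ∂(2*z*(-y + z))/∂x - ∂(x*z - y^2 + 3)/∂z = -x
  coefficient of dy ∧ dz: ∂f_3/∂y - ∂f_2/∂z = ∂(2*z*(-y + z))/∂y - ∂(-2*z^2)/∂z = 2*z
Assembling: d(omega) = (2*y) dx ∧ dy + (-x) dx ∧ dz + (2*z) dy ∧ dz.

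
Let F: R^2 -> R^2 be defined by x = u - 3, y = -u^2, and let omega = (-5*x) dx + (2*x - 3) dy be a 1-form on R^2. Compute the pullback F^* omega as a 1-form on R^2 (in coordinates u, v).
F^* omega = (-4*u^2 + 13*u + 15) du

Using F^*(f dg) = (f ∘ F) d(g ∘ F), substitute each coordinate x_i by F_i(u, v) in f_i, and replace dx_i by d F_i = (∂F_i/∂u) du + (∂F_i/∂v) dv.
  For the x component: f_1(F) = 15 - 5*u; d F_1 = (1) du + (0) dv
  For the y component: f_2(F) = 2*u - 9; d F_2 = (-2*u) du + (0) dv
Combining and collecting du, dv coefficients:
  coeff of du: -4*u^2 + 13*u + 15
  coeff of dv: 0
F^* omega = (-4*u^2 + 13*u + 15) du.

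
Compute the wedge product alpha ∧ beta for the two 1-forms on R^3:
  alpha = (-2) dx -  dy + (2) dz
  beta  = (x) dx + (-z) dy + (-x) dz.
alpha ∧ beta = (x + 2*z) dx ∧ dy + (x + 2*z) dy ∧ dz

Distribute the wedge, using dx_i ∧ dx_j = -dx_j ∧ dx_i and dx_i ∧ dx_i = 0. For each pair (i, j) with i < j, the coefficient of dx_i ∧ dx_j in alpha ∧ beta is (alpha_i * beta_j - alpha_j * beta_i). Collecting: alpha ∧ beta = (x + 2*z) dx ∧ dy + (x + 2*z) dy ∧ dz.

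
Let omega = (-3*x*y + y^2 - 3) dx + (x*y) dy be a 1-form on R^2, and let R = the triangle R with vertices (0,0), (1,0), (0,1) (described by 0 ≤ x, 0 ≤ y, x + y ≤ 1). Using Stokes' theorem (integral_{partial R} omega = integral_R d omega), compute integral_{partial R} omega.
integral_(partial R) omega = 1/3

Stokes: integral_partial_R omega = integral_R d omega with d omega = (∂Q/∂x - ∂P/∂y) dx ∧ dy.
  ∂Q/∂x = y
  ∂P/∂y = -3*x + 2*y
  integrand = ∂Q/∂x - ∂P/∂y = 3*x - y.
Integrating over R: integral_0^1 integral_0^{1-x} (3*x - y) dy dx = 1/3.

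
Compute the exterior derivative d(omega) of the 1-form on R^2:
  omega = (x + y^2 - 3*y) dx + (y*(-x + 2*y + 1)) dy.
d(omega) = (3 - 3*y) dx ∧ dy

For a 1-form omega = sum_i f_i dx_i, the exterior derivative is
  d(omega) = sum_{i < j} (∂f_j/∂x_i - ∂f_i/∂x_j) dx_i ∧ dx_j.
  coefficient of dx ∧ dy: ∂f_2/∂x - ∂f_1/∂y = ∂(y*(-x + 2*y + 1))/∂x - ∂(x + y^2 - 3*y)/∂y = 3 - 3*y
Assembling: d(omega) = (3 - 3*y) dx ∧ dy.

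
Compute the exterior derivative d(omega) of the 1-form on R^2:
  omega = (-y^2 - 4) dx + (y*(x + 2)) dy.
d(omega) = (3*y) dx ∧ dy

For a 1-form omega = sum_i f_i dx_i, the exterior derivative is
  d(omega) = sum_{i < j} (∂f_j/∂x_i - ∂f_i/∂x_j) dx_i ∧ dx_j.
  coefficient of dx ∧ dy: ∂f_2/∂x - ∂f_1/∂y = ∂(y*(x + 2))/∂x - ∂(-y^2 - 4)/∂y = 3*y
Assembling: d(omega) = (3*y) dx ∧ dy.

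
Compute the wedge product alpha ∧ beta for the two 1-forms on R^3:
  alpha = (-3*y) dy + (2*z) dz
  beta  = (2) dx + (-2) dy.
alpha ∧ beta = (6*y) dx ∧ dy + (-4*z) dx ∧ dz + (4*z) dy ∧ dz

Distribute the wedge, using dx_i ∧ dx_j = -dx_j ∧ dx_i and dx_i ∧ dx_i = 0. For each pair (i, j) with i < j, the coefficient of dx_i ∧ dx_j in alpha ∧ beta is (alpha_i * beta_j - alpha_j * beta_i). Collecting: alpha ∧ beta = (6*y) dx ∧ dy + (-4*z) dx ∧ dz + (4*z) dy ∧ dz.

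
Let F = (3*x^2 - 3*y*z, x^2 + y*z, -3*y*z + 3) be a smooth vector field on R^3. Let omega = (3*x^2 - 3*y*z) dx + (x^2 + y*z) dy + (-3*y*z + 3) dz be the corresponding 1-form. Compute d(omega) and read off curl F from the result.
d(omega) = (-y - 3*z) dy ∧ dz + (-3*y) dz ∧ dx + (2*x + 3*z) dx ∧ dy; curl F = (-y - 3*z, -3*y, 2*x + 3*z)

d omega = sum_{i<j} (∂f_j/∂x_i - ∂f_i/∂x_j) dx_i ∧ dx_j. Under the identification (dy ∧ dz, dz ∧ dx, dx ∧ dy) ↔ (e_x, e_y, e_z), the coefficients are exactly the components of curl F. Compute:
  ∂R/∂y - ∂Q/∂z = (-3*z) - (y) = -y - 3*z
  ∂P/∂z - ∂R/∂x = (-3*y) - (0) = -3*y
  ∂Q/∂x - ∂P/∂y = (2*x) - (-3*z) = 2*x + 3*z.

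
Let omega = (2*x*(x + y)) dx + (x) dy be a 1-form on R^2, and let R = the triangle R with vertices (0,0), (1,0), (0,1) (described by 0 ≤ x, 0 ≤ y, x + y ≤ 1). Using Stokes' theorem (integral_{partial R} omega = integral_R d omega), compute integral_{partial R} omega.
integral_(partial R) omega = 1/6

Stokes: integral_partial_R omega = integral_R d omega with d omega = (∂Q/∂x - ∂P/∂y) dx ∧ dy.
  ∂Q/∂x = 1
  ∂P/∂y = 2*x
  integrand = ∂Q/∂x - ∂P/∂y = 1 - 2*x.
Integrating over R: integral_0^1 integral_0^{1-x} (1 - 2*x) dy dx = 1/6.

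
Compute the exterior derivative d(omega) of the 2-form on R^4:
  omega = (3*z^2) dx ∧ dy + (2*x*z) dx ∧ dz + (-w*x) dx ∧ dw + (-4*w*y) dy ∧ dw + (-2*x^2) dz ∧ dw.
d(omega) = (6*z) dx ∧ dy ∧ dz + (-4*x) dx ∧ dz ∧ dw

For a 2-form omega = sum_{i<j} g_{ij} dx_i ∧ dx_j, the exterior derivative is
  d(omega) = sum_{i<j} d(g_{ij}) ∧ dx_i ∧ dx_j = sum_{i<j, k} (∂g_{ij}/∂x_k) dx_k ∧ dx_i ∧ dx_j.
Expand each term, using dx_k ∧ dx_i ∧ dx_j = sgn(permutation) dx_{(a)} ∧ dx_{(b)} ∧ dx_{(c)} with (a < b < c) sorted:
  d(3*z^2) includes (∂/∂z)(3*z^2) dz = (6*z) dz, which multiplied by dx ∧ dy gives (6*z) dx ∧ dy ∧ dz
  d(-2*x^2) includes (∂/∂x)(-2*x^2) dx = (-4*x) dx, which multiplied by dz ∧ dw gives (-4*x) dx ∧ dz ∧ dw
Collecting like 3-forms: d(omega) = (6*z) dx ∧ dy ∧ dz + (-4*x) dx ∧ dz ∧ dw.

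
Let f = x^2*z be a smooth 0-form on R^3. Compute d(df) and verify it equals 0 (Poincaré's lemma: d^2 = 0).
d(df) = 0

Step 1: df = sum_i (∂f/∂x_i) dx_i = (2*x*z) dx + (0) dy + (x^2) dz.
Step 2: Apply d again. Using the 1-form formula, the coefficient of dx ∧ dy in d(df) is ∂^2 f/∂x ∂y - ∂^2 f/∂y ∂x = (0) - (0) = 0 (equality of mixed partials for smooth f).
Similarly for dx ∧ dz and dy ∧ dz — all coefficients vanish. So d(df) = 0.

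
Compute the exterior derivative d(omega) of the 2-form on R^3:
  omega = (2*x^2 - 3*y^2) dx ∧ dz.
d(omega) = (6*y) dx ∧ dy ∧ dz

For a 2-form omega = sum_{i<j} g_{ij} dx_i ∧ dx_j, the exterior derivative is
  d(omega) = sum_{i<j} d(g_{ij}) ∧ dx_i ∧ dx_j = sum_{i<j, k} (∂g_{ij}/∂x_k) dx_k ∧ dx_i ∧ dx_j.
Expand each term, using dx_k ∧ dx_i ∧ dx_j = sgn(permutation) dx_{(a)} ∧ dx_{(b)} ∧ dx_{(c)} with (a < b < c) sorted:
  d(2*x^2 - 3*y^2) includes (∂/∂y)(2*x^2 - 3*y^2) dy = (-6*y) dy, which multiplied by dx ∧ dz gives (6*y) dx ∧ dy ∧ dz
Collecting like 3-forms: d(omega) = (6*y) dx ∧ dy ∧ dz.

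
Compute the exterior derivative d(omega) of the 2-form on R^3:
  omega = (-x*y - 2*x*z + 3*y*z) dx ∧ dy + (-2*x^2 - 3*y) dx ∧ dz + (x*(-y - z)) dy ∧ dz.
d(omega) = (-2*x + 2*y - z + 3) dx ∧ dy ∧ dz

For a 2-form omega = sum_{i<j} g_{ij} dx_i ∧ dx_j, the exterior derivative is
  d(omega) = sum_{i<j} d(g_{ij}) ∧ dx_i ∧ dx_j = sum_{i<j, k} (∂g_{ij}/∂x_k) dx_k ∧ dx_i ∧ dx_j.
Expand each term, using dx_k ∧ dx_i ∧ dx_j = sgn(permutation) dx_{(a)} ∧ dx_{(b)} ∧ dx_{(c)} with (a < b < c) sorted:
  d(-x*y - 2*x*z + 3*y*z) includes (∂/∂z)(-x*y - 2*x*z + 3*y*z) dz = (-2*x + 3*y) dz, which multiplied by dx ∧ dy gives (-2*x + 3*y) dx ∧ dy ∧ dz
  d(-2*x^2 - 3*y) includes (∂/∂y)(-2*x^2 - 3*y) dy = (-3) dy, which multiplied by dx ∧ dz gives (3) dx ∧ dy ∧ dz
  d(x*(-y - z)) includes (∂/∂x)(x*(-y - z)) dx = (-y - z) dx, which multiplied by dy ∧ dz gives (-y - z) dx ∧ dy ∧ dz
Collecting like 3-forms: d(omega) = (-2*x + 2*y - z + 3) dx ∧ dy ∧ dz.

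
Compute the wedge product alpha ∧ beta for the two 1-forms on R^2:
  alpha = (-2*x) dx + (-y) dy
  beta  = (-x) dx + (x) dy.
alpha ∧ beta = (-x*(2*x + y)) dx ∧ dy

Distribute the wedge, using dx_i ∧ dx_j = -dx_j ∧ dx_i and dx_i ∧ dx_i = 0. For each pair (i, j) with i < j, the coefficient of dx_i ∧ dx_j in alpha ∧ beta is (alpha_i * beta_j - alpha_j * beta_i). Collecting: alpha ∧ beta = (-x*(2*x + y)) dx ∧ dy.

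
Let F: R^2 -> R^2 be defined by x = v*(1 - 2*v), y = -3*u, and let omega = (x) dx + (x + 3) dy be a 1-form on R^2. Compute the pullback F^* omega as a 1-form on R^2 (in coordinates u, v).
F^* omega = (6*v^2 - 3*v - 9) du + (v*(8*v^2 - 6*v + 1)) dv

Using F^*(f dg) = (f ∘ F) d(g ∘ F), substitute each coordinate x_i by F_i(u, v) in f_i, and replace dx_i by d F_i = (∂F_i/∂u) du + (∂F_i/∂v) dv.
  For the x component: f_1(F) = v*(1 - 2*v); d F_1 = (0) du + (1 - 4*v) dv
  For the y component: f_2(F) = -2*v^2 + v + 3; d F_2 = (-3) du + (0) dv
Combining and collecting du, dv coefficients:
  coeff of du: 6*v^2 - 3*v - 9
  coeff of dv: v*(8*v^2 - 6*v + 1)
F^* omega = (6*v^2 - 3*v - 9) du + (v*(8*v^2 - 6*v + 1)) dv.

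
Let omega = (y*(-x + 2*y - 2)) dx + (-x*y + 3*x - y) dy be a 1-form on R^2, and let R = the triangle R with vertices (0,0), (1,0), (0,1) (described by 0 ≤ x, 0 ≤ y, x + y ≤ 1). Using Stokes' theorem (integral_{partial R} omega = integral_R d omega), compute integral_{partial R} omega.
integral_(partial R) omega = 11/6

Stokes: integral_partial_R omega = integral_R d omega with d omega = (∂Q/∂x - ∂P/∂y) dx ∧ dy.
  ∂Q/∂x = 3 - y
  ∂P/∂y = -x + 4*y - 2
  integrand = ∂Q/∂x - ∂P/∂y = x - 5*y + 5.
Integrating over R: integral_0^1 integral_0^{1-x} (x - 5*y + 5) dy dx = 11/6.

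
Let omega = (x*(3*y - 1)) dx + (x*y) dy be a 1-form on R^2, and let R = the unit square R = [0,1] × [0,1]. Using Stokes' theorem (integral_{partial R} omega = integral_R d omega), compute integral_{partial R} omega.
integral_(partial R) omega = -1

Stokes: integral_partial_R omega = integral_R d omega with d omega = (∂Q/∂x - ∂P/∂y) dx ∧ dy.
  ∂Q/∂x = y
  ∂P/∂y = 3*x
  integrand = ∂Q/∂x - ∂P/∂y = -3*x + y.
Integrating over R: integral_0^1 integral_0^1 (-3*x + y) dx dy = -1.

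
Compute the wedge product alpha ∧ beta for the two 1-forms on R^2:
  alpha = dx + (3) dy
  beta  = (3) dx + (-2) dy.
alpha ∧ beta = (-11) dx ∧ dy

Distribute the wedge, using dx_i ∧ dx_j = -dx_j ∧ dx_i and dx_i ∧ dx_i = 0. For each pair (i, j) with i < j, the coefficient of dx_i ∧ dx_j in alpha ∧ beta is (alpha_i * beta_j - alpha_j * beta_i). Collecting: alpha ∧ beta = (-11) dx ∧ dy.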